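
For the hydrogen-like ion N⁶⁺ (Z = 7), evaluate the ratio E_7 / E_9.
1.6531

Using E_n = -13.6057 Z² / n² eV with Z = 7:

E_7 = -13.6057 × 7² / 7² = -666.6793 / 49 = -13.6057000000 eV
E_9 = -13.6057 × 7² / 9² = -666.6793 / 81 = -8.2306086420 eV

The ratio is:
E_7/E_9 = (-13.6057000000) / (-8.2306086420)
E_7/E_9 = (-666.6793/49) / (-666.6793/81)
E_7/E_9 = 81/49
E_7/E_9 = 1.6531
(Note: the Z² factors cancel in the ratio.)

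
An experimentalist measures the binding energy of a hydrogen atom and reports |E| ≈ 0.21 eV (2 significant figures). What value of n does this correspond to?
n = 8

The exact energy levels follow E_n = -13.6057 eV / n².

The measured value (-0.21 eV) is reported to only 2 significant figures, so we must test candidate n values and see which one matches to that precision.

Candidate energies:
  n = 6:  E = -13.6057/6² = -0.37794 eV
  n = 7:  E = -13.6057/7² = -0.27767 eV
  n = 8:  E = -13.6057/8² = -0.21259 eV  ← matches
  n = 9:  E = -13.6057/9² = -0.16797 eV
  n = 10:  E = -13.6057/10² = -0.13606 eV

Checking against the measurement of -0.21 eV (2 sig figs), only n = 8 agrees:
E_8 = -0.21259 eV, which rounds to -0.21 eV ✓

Therefore n = 8.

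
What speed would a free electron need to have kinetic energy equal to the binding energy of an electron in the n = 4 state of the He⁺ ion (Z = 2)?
1.09e+06 m/s (or 0.364868% of c)

The binding energy at n = 4 for He⁺ is:
E_4 = -13.6057 × 2²/4² = -3.40142500 eV
|E_4| = 3.40142500 eV

Convert to Joules:
KE = 3.40142500 eV × (1.602177 × 10⁻¹⁹ J/eV) = 5.4497e-19 J

Using KE = ½mv²:
v = √(2·KE/m_e)
v = √(2 × 5.4497e-19 J / 9.10938 × 10⁻³¹ kg)
v = 1.09e+06 m/s

This is approximately 0.364868% the speed of light.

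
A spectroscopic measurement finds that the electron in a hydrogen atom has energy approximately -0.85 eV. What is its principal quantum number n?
n = 4

The exact energy levels follow E_n = -13.6057 eV / n².

The measured value (-0.85 eV) is reported to only 2 significant figures, so we must test candidate n values and see which one matches to that precision.

Candidate energies:
  n = 2:  E = -13.6057/2² = -3.40143 eV
  n = 3:  E = -13.6057/3² = -1.51174 eV
  n = 4:  E = -13.6057/4² = -0.85036 eV  ← matches
  n = 5:  E = -13.6057/5² = -0.54423 eV
  n = 6:  E = -13.6057/6² = -0.37794 eV

Checking against the measurement of -0.85 eV (2 sig figs), only n = 4 agrees:
E_4 = -0.85036 eV, which rounds to -0.85 eV ✓

Therefore n = 4.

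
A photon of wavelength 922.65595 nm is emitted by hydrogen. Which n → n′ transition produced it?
n = 9 → n = 3

First, find the photon energy from the wavelength (hc = 1239.84 eV·nm):
E = hc/λ = 1239.84 eV·nm / 922.65595 nm = 1.3437728 eV

The energy levels of hydrogen satisfy E_n = -13.6057 / n² eV, so an emission n_i → n_f releases
ΔE = 13.6057 × (1/n_f² − 1/n_i²) eV.

Setting ΔE equal to the photon energy:
1/n_f² − 1/n_i² = 1.3437728 / 13.6057 = 0.098765429

Since 1/n_i² must be positive, we need 1/n_f² > 0.098765429, i.e. n_f ≤ 3. For each allowed n_f, solve n_i = (1/n_f² − 0.098765429)^(−1/2) and check whether it is a whole number:
  n_f = 1: 1/n_i² = 1.000000000 − 0.098765429 = 0.901234571 → n_i = 1.053  (not an integer) ✗
  n_f = 2: 1/n_i² = 0.250000000 − 0.098765429 = 0.151234571 → n_i = 2.571  (not an integer) ✗
  n_f = 3: 1/n_i² = 0.111111111 − 0.098765429 = 0.012345682 → n_i = 9.000  → integer, n_i = 9 ✓

Only n_f = 3 gives an integer upper level, n_i = 9.

The transition is from n = 9 to n = 3 (emission).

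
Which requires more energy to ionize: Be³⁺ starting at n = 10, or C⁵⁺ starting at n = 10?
C⁵⁺ at n = 10 (E = -4.89805 eV)

Using E_n = -13.6057 Z² / n² eV:

Be³⁺ (Z = 4) at n = 10:
E = -13.6057 × 4² / 10² = -13.6057 × 16 / 100 = -2.17691200 eV

C⁵⁺ (Z = 6) at n = 10:
E = -13.6057 × 6² / 10² = -13.6057 × 36 / 100 = -4.89805200 eV

Since -4.89805200 eV < -2.17691200 eV,
C⁵⁺ at n = 10 is more tightly bound (requires more energy to ionize).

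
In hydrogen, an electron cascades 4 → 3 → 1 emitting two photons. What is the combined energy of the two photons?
12.755344 eV

The energy levels of hydrogen are E_n = -13.6057 / n² eV.

First transition (4 → 3):
ΔE₁ = |E_3 - E_4|
ΔE₁ = |-1.511744444444 - (-0.850356250000)| = 0.661388194 eV

Second transition (3 → 1):
ΔE₂ = |E_1 - E_3|
ΔE₂ = |-13.605700000000 - (-1.511744444444)| = 12.093955556 eV

Total energy released:
E_total = ΔE₁ + ΔE₂ = 0.661388194 + 12.093955556 = 12.755344 eV

Note: This equals the direct transition 4 → 1: 12.755344 eV ✓
Energy is conserved regardless of the path taken.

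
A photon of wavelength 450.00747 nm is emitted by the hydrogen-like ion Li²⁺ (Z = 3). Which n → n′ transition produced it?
n = 5 → n = 4

First, find the photon energy from the wavelength (hc = 1239.84 eV·nm):
E = hc/λ = 1239.84 eV·nm / 450.00747 nm = 2.7551543 eV

The energy levels of Li²⁺ satisfy E_n = -13.6057 × 3² / n² eV, so an emission n_i → n_f releases
ΔE = 13.6057 × 3² × (1/n_f² − 1/n_i²) eV.

Setting ΔE equal to the photon energy:
1/n_f² − 1/n_i² = 2.7551543 / (13.6057 × 3²) = 0.022500000

Since 1/n_i² must be positive, we need 1/n_f² > 0.022500000, i.e. n_f ≤ 6. For each allowed n_f, solve n_i = (1/n_f² − 0.022500000)^(−1/2) and check whether it is a whole number:
  n_f = 1: 1/n_i² = 1.000000000 − 0.022500000 = 0.977500000 → n_i = 1.011  (not an integer) ✗
  n_f = 2: 1/n_i² = 0.250000000 − 0.022500000 = 0.227500000 → n_i = 2.097  (not an integer) ✗
  n_f = 3: 1/n_i² = 0.111111111 − 0.022500000 = 0.088611111 → n_i = 3.359  (not an integer) ✗
  n_f = 4: 1/n_i² = 0.062500000 − 0.022500000 = 0.040000000 → n_i = 5.000  → integer, n_i = 5 ✓
  n_f = 5: 1/n_i² = 0.040000000 − 0.022500000 = 0.017500000 → n_i = 7.559  (not an integer) ✗
  n_f = 6: 1/n_i² = 0.027777778 − 0.022500000 = 0.005277778 → n_i = 13.765  (not an integer) ✗

Only n_f = 4 gives an integer upper level, n_i = 5.

The transition is from n = 5 to n = 4 (emission).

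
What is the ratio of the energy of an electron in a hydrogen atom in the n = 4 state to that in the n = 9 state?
5.062500

Using E_n = -13.6057 Z² / n² eV with Z = 1:

E_4 = -13.6057 / 4² = -13.6057 / 16 = -0.850356250000 eV
E_9 = -13.6057 / 9² = -13.6057 / 81 = -0.167971604938 eV

The ratio is:
E_4/E_9 = (-0.850356250000) / (-0.167971604938)
E_4/E_9 = (-13.6057/16) / (-13.6057/81)
E_4/E_9 = 81/16
E_4/E_9 = 5.062500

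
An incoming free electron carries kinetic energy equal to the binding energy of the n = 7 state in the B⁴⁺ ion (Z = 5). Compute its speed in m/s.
1.56e+06 m/s (or 0.52% of c)

The binding energy at n = 7 for B⁴⁺ is:
E_7 = -13.6057 × 5²/7² = -6.94168 eV
|E_7| = 6.94168 eV

Convert to Joules:
KE = 6.94168 eV × (1.602177 × 10⁻¹⁹ J/eV) = 1.1122e-18 J

Using KE = ½mv²:
v = √(2·KE/m_e)
v = √(2 × 1.1122e-18 J / 9.10938 × 10⁻³¹ kg)
v = 1.56e+06 m/s

This is approximately 0.52% the speed of light.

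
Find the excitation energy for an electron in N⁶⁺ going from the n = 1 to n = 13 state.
662.73 eV

The energy levels of a hydrogen-like atom are E_n = -13.6057 Z² eV / n².

Energy at n = 1: E_1 = -13.6057 × 7² / 1² = -666.67930 eV
Energy at n = 13: E_13 = -13.6057 × 7² / 13² = -3.94485 eV

The excitation energy is the difference:
ΔE = E_13 - E_1
ΔE = -3.94485 - (-666.67930)
ΔE = 662.73 eV

Since this is positive, energy must be absorbed (photon absorption).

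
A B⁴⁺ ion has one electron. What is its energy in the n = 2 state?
-85.0356 eV

For hydrogen-like ions, the energy levels scale with Z²:
E_n = -13.6057 Z² / n² eV

For B⁴⁺ (Z = 5) at n = 2:
E_2 = -13.6057 × 5² / 2²
E_2 = -13.6057 × 25 / 4
E_2 = -340.1425 / 4
E_2 = -85.0356 eV

The energy is 25 times more negative than hydrogen at the same n due to the stronger nuclear charge.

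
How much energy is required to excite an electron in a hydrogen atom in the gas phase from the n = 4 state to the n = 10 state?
0.71430 eV

The energy levels of a hydrogen-like atom are E_n = -13.6057 eV / n².

Energy at n = 4: E_4 = -13.6057 / 4² = -0.85035625 eV
Energy at n = 10: E_10 = -13.6057 / 10² = -0.13605700 eV

The excitation energy is the difference:
ΔE = E_10 - E_4
ΔE = -0.13605700 - (-0.85035625)
ΔE = 0.71430 eV

Since this is positive, energy must be absorbed (photon absorption).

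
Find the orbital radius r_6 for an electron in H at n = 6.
1.90504 nm (or 19.05038 Å)

The Bohr radius formula is:
r_n = n² a₀ / Z

where a₀ = 0.05291772 nm is the Bohr radius.

For H (Z = 1) at n = 6:
r_6 = 6² × 0.05291772 nm / 1
r_6 = 36 × 0.05291772 nm / 1
r_6 = 1.905038 nm / 1
r_6 = 1.90504 nm

The electron orbits at approximately 1.90504 nm from the nucleus.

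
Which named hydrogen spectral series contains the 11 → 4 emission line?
Brackett series

The spectral series in hydrogen are named based on the final (lower) energy level:
- Lyman series: n_final = 1 (ultraviolet)
- Balmer series: n_final = 2 (visible/near-UV)
- Paschen series: n_final = 3 (infrared)
- Brackett series: n_final = 4 (infrared)
- Pfund series: n_final = 5 (far infrared)

Since this transition ends at n = 4, it belongs to the Brackett series.

For reference, this 11 → 4 line has photon energy
ΔE = 13.6057 eV × (1/4² - 1/11²) = 0.73791244835 eV,
corresponding to wavelength λ = hc/ΔE = 1239.84 eV·nm / 0.73791244835 eV = 1680.19933 nm in the infrared region.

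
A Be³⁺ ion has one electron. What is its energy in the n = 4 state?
-13.61 eV

For hydrogen-like ions, the energy levels scale with Z²:
E_n = -13.6057 Z² / n² eV

For Be³⁺ (Z = 4) at n = 4:
E_4 = -13.6057 × 4² / 4²
E_4 = -13.6057 × 16 / 16
E_4 = -217.6912 / 16
E_4 = -13.61 eV

The energy is 16 times more negative than hydrogen at the same n due to the stronger nuclear charge.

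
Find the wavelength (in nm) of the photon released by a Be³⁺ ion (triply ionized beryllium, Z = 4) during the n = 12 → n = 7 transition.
423.02 nm

First, find the transition energy using E_n = -13.6057 Z² / n² eV:
E_12 = -13.6057 × 4² / 12² = -1.511744 eV
E_7 = -13.6057 × 4² / 7² = -4.442678 eV

Photon energy: |ΔE| = |E_7 - E_12| = 2.930934 eV

Convert to wavelength using E = hc/λ with hc = 1239.84 eV·nm:
λ = hc/E = 1239.84 eV·nm / 2.930934 eV
λ = 423.02 nm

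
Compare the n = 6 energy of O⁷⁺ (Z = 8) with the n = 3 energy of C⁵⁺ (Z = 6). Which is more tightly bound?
C⁵⁺ at n = 3 (E = -54.423 eV)

Using E_n = -13.6057 Z² / n² eV:

O⁷⁺ (Z = 8) at n = 6:
E = -13.6057 × 8² / 6² = -13.6057 × 64 / 36 = -24.187911 eV

C⁵⁺ (Z = 6) at n = 3:
E = -13.6057 × 6² / 3² = -13.6057 × 36 / 9 = -54.422800 eV

Since -54.422800 eV < -24.187911 eV,
C⁵⁺ at n = 3 is more tightly bound (requires more energy to ionize).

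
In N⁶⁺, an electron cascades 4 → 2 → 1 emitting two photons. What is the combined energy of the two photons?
625.011844 eV

The energy levels of N⁶⁺ are E_n = -13.6057 × 7² / n² eV.

First transition (4 → 2):
ΔE₁ = |E_2 - E_4|
ΔE₁ = |-166.669825000000 - (-41.667456250000)| = 125.002368750 eV

Second transition (2 → 1):
ΔE₂ = |E_1 - E_2|
ΔE₂ = |-666.679300000000 - (-166.669825000000)| = 500.009475000 eV

Total energy released:
E_total = ΔE₁ + ΔE₂ = 125.002368750 + 500.009475000 = 625.011844 eV

Note: This equals the direct transition 4 → 1: 625.011844 eV ✓
Energy is conserved regardless of the path taken.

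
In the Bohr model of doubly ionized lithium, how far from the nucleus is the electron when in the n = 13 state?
2.9810 nm (or 29.8103 Å)

The Bohr radius formula is:
r_n = n² a₀ / Z

where a₀ = 0.0529177 nm is the Bohr radius.

For Li²⁺ (Z = 3) at n = 13:
r_13 = 13² × 0.0529177 nm / 3
r_13 = 169 × 0.0529177 nm / 3
r_13 = 8.94309 nm / 3
r_13 = 2.9810 nm

The electron orbits at approximately 2.9810 nm from the nucleus.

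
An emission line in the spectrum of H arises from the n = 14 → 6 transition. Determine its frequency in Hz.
7.4600e+13 Hz

First, find the transition energy:
E_14 = -13.6057 / 14² = -0.06941684 eV
E_6 = -13.6057 / 6² = -0.37793611 eV
|ΔE| = |E_6 - E_14| = 0.30851927 eV

Convert to Joules: E = 0.30851927 eV × (1.602177 × 10⁻¹⁹ J/eV) = 4.943025e-20 J

Using E = hf:
f = E/h = 4.943025e-20 J / (6.62607 × 10⁻³⁴ J·s)
f = 7.4600e+13 Hz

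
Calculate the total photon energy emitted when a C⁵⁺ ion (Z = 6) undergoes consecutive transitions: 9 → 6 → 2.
116.404 eV

The energy levels of C⁵⁺ are E_n = -13.6057 × 6² / n² eV.

First transition (9 → 6):
ΔE₁ = |E_6 - E_9|
ΔE₁ = |-13.605700000 - (-6.046977778)| = 7.558722 eV

Second transition (6 → 2):
ΔE₂ = |E_2 - E_6|
ΔE₂ = |-122.451300000 - (-13.605700000)| = 108.845600 eV

Total energy released:
E_total = ΔE₁ + ΔE₂ = 7.558722 + 108.845600 = 116.404 eV

Note: This equals the direct transition 9 → 2: 116.404 eV ✓
Energy is conserved regardless of the path taken.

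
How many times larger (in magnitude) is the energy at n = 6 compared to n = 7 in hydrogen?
1.3611

Using E_n = -13.6057 Z² / n² eV with Z = 1:

E_6 = -13.6057 / 6² = -13.6057 / 36 = -0.3779361111 eV
E_7 = -13.6057 / 7² = -13.6057 / 49 = -0.2776673469 eV

The ratio is:
E_6/E_7 = (-0.3779361111) / (-0.2776673469)
E_6/E_7 = (-13.6057/36) / (-13.6057/49)
E_6/E_7 = 49/36
E_6/E_7 = 1.3611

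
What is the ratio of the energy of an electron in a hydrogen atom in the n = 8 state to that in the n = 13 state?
2.640625

Using E_n = -13.6057 Z² / n² eV with Z = 1:

E_8 = -13.6057 / 8² = -13.6057 / 64 = -0.212589062500 eV
E_13 = -13.6057 / 13² = -13.6057 / 169 = -0.080507100592 eV

The ratio is:
E_8/E_13 = (-0.212589062500) / (-0.080507100592)
E_8/E_13 = (-13.6057/64) / (-13.6057/169)
E_8/E_13 = 169/64
E_8/E_13 = 2.640625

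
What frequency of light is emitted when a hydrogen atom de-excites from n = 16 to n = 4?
1.92764e+14 Hz

First, find the transition energy:
E_16 = -13.6057 / 16² = -0.053147266 eV
E_4 = -13.6057 / 4² = -0.850356250 eV
|ΔE| = |E_4 - E_16| = 0.797208984 eV

Convert to Joules: E = 0.797208984 eV × (1.602177 × 10⁻¹⁹ J/eV) = 1.2772699e-19 J

Using E = hf:
f = E/h = 1.2772699e-19 J / (6.62607 × 10⁻³⁴ J·s)
f = 1.92764e+14 Hz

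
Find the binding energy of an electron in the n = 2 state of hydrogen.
3.401 eV

The ionization energy is the energy needed to remove the electron completely (n → ∞).

For hydrogen, E_n = -13.6057 eV / n².

At n = 2: E_2 = -13.6057 / 2² = -3.401425 eV
At n = ∞: E_∞ = 0 eV

Ionization energy = E_∞ - E_2 = 0 - (-3.401425) = 3.401425 eV
Ionization energy ≈ 3.401 eV

This is also called the binding energy of the electron in state n = 2.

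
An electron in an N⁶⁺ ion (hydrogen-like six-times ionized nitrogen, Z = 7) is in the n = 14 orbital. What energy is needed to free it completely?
3.401 eV

The ionization energy is the energy needed to remove the electron completely (n → ∞).

For a hydrogen-like ion with Z = 7, E_n = -13.6057 Z² / n² eV.

At n = 14: E_14 = -13.6057 × 7² / 14² = -3.401425 eV
At n = ∞: E_∞ = 0 eV

Ionization energy = E_∞ - E_14 = 0 - (-3.401425) = 3.401425 eV
Ionization energy ≈ 3.401 eV

This is also called the binding energy of the electron in state n = 14.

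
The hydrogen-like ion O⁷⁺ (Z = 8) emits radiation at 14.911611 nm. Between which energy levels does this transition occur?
n = 8 → n = 3

First, find the photon energy from the wavelength (hc = 1239.84 eV·nm):
E = hc/λ = 1239.84 eV·nm / 14.911611 nm = 83.145946 eV

The energy levels of O⁷⁺ satisfy E_n = -13.6057 × 8² / n² eV, so an emission n_i → n_f releases
ΔE = 13.6057 × 8² × (1/n_f² − 1/n_i²) eV.

Setting ΔE equal to the photon energy:
1/n_f² − 1/n_i² = 83.145946 / (13.6057 × 8²) = 0.095486113

Since 1/n_i² must be positive, we need 1/n_f² > 0.095486113, i.e. n_f ≤ 3. For each allowed n_f, solve n_i = (1/n_f² − 0.095486113)^(−1/2) and check whether it is a whole number:
  n_f = 1: 1/n_i² = 1.000000000 − 0.095486113 = 0.904513887 → n_i = 1.051  (not an integer) ✗
  n_f = 2: 1/n_i² = 0.250000000 − 0.095486113 = 0.154513887 → n_i = 2.544  (not an integer) ✗
  n_f = 3: 1/n_i² = 0.111111111 − 0.095486113 = 0.015624998 → n_i = 8.000  → integer, n_i = 8 ✓

Only n_f = 3 gives an integer upper level, n_i = 8.

The transition is from n = 8 to n = 3 (emission).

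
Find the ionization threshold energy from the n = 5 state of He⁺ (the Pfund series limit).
2.17691 eV

The series limit corresponds to the transition from n = ∞ to n = 5.
This is the highest energy (shortest wavelength) transition in the Pfund series.

E_∞ = 0 eV
E_5 = -13.6057 × 2² / 5² = -2.17691 eV

Energy at series limit:
ΔE = E_∞ - E_5 = 0 - (-2.17691) = 2.17691 eV

This energy equals the ionization energy from the n = 5 state of He⁺.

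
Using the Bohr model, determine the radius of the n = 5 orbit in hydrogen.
1.322943 nm (or 13.229430 Å)

The Bohr radius formula is:
r_n = n² a₀ / Z

where a₀ = 0.052917721 nm is the Bohr radius.

For H (Z = 1) at n = 5:
r_5 = 5² × 0.052917721 nm / 1
r_5 = 25 × 0.052917721 nm / 1
r_5 = 1.3229430 nm / 1
r_5 = 1.322943 nm

The electron orbits at approximately 1.322943 nm from the nucleus.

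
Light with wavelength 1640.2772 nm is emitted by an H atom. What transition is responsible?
n = 12 → n = 4

First, find the photon energy from the wavelength (hc = 1239.84 eV·nm):
E = hc/λ = 1239.84 eV·nm / 1640.2772 nm = 0.75587224 eV

The energy levels of hydrogen satisfy E_n = -13.6057 / n² eV, so an emission n_i → n_f releases
ΔE = 13.6057 × (1/n_f² − 1/n_i²) eV.

Setting ΔE equal to the photon energy:
1/n_f² − 1/n_i² = 0.75587224 / 13.6057 = 0.055555557

Since 1/n_i² must be positive, we need 1/n_f² > 0.055555557, i.e. n_f ≤ 4. For each allowed n_f, solve n_i = (1/n_f² − 0.055555557)^(−1/2) and check whether it is a whole number:
  n_f = 1: 1/n_i² = 1.000000000 − 0.055555557 = 0.944444443 → n_i = 1.029  (not an integer) ✗
  n_f = 2: 1/n_i² = 0.250000000 − 0.055555557 = 0.194444443 → n_i = 2.268  (not an integer) ✗
  n_f = 3: 1/n_i² = 0.111111111 − 0.055555557 = 0.055555554 → n_i = 4.243  (not an integer) ✗
  n_f = 4: 1/n_i² = 0.062500000 − 0.055555557 = 0.006944443 → n_i = 12.000  → integer, n_i = 12 ✓

Only n_f = 4 gives an integer upper level, n_i = 12.

The transition is from n = 12 to n = 4 (emission).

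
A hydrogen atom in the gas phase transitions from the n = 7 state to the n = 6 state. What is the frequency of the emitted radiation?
2.42e+13 Hz

First, find the transition energy:
E_7 = -13.6057 / 7² = -0.277667 eV
E_6 = -13.6057 / 6² = -0.377936 eV
|ΔE| = |E_6 - E_7| = 0.100269 eV

Convert to Joules: E = 0.100269 eV × (1.602177 × 10⁻¹⁹ J/eV) = 1.6065e-20 J

Using E = hf:
f = E/h = 1.6065e-20 J / (6.62607 × 10⁻³⁴ J·s)
f = 2.42e+13 Hz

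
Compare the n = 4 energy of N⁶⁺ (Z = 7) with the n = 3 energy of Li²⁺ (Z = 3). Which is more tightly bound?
N⁶⁺ at n = 4 (E = -41.67 eV)

Using E_n = -13.6057 Z² / n² eV:

N⁶⁺ (Z = 7) at n = 4:
E = -13.6057 × 7² / 4² = -13.6057 × 49 / 16 = -41.66746 eV

Li²⁺ (Z = 3) at n = 3:
E = -13.6057 × 3² / 3² = -13.6057 × 9 / 9 = -13.60570 eV

Since -41.66746 eV < -13.60570 eV,
N⁶⁺ at n = 4 is more tightly bound (requires more energy to ionize).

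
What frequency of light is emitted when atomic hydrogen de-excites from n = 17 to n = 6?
8.0001e+13 Hz

First, find the transition energy:
E_17 = -13.6057 / 17² = -0.04707855 eV
E_6 = -13.6057 / 6² = -0.37793611 eV
|ΔE| = |E_6 - E_17| = 0.33085756 eV

Convert to Joules: E = 0.33085756 eV × (1.602177 × 10⁻¹⁹ J/eV) = 5.300924e-20 J

Using E = hf:
f = E/h = 5.300924e-20 J / (6.62607 × 10⁻³⁴ J·s)
f = 8.0001e+13 Hz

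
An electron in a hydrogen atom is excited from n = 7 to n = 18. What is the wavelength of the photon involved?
5260.8164 nm

First, find the transition energy using E_n = -13.6057 / n² eV:
E_7 = -13.6057 / 7² = -0.2776673469 eV
E_18 = -13.6057 / 18² = -0.0419929012 eV

Photon energy: |ΔE| = |E_18 - E_7| = 0.2356744457 eV

Convert to wavelength using E = hc/λ with hc = 1239.84 eV·nm:
λ = hc/E = 1239.84 eV·nm / 0.2356744457 eV
λ = 5260.8164 nm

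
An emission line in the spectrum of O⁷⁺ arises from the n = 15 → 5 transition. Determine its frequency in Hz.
7.49e+15 Hz

First, find the transition energy:
E_15 = -13.6057 × 8² / 15² = -3.870066 eV
E_5 = -13.6057 × 8² / 5² = -34.830592 eV
|ΔE| = |E_5 - E_15| = 30.960526 eV

Convert to Joules: E = 30.960526 eV × (1.602177 × 10⁻¹⁹ J/eV) = 4.9604e-18 J

Using E = hf:
f = E/h = 4.9604e-18 J / (6.62607 × 10⁻³⁴ J·s)
f = 7.49e+15 Hz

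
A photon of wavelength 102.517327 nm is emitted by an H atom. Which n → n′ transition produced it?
n = 3 → n = 1

First, find the photon energy from the wavelength (hc = 1239.84 eV·nm):
E = hc/λ = 1239.84 eV·nm / 102.517327 nm = 12.093956 eV

The energy levels of hydrogen satisfy E_n = -13.6057 / n² eV, so an emission n_i → n_f releases
ΔE = 13.6057 × (1/n_f² − 1/n_i²) eV.

Setting ΔE equal to the photon energy:
1/n_f² − 1/n_i² = 12.093956 / 13.6057 = 0.88888892

Since 1/n_i² must be positive, we need 1/n_f² > 0.88888892, i.e. n_f ≤ 1. For each allowed n_f, solve n_i = (1/n_f² − 0.88888892)^(−1/2) and check whether it is a whole number:
  n_f = 1: 1/n_i² = 1.00000000 − 0.88888892 = 0.11111108 → n_i = 3.000  → integer, n_i = 3 ✓

Only n_f = 1 gives an integer upper level, n_i = 3.

The transition is from n = 3 to n = 1 (emission).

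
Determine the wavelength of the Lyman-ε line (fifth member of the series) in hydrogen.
93.7301 nm

The lines of a series are numbered from the longest wavelength (smallest ΔE) outward; the fifth line is the transition from n = n_f + 5 to n_f.
The Lyman series has all transitions ending at n_f = 1.

For H, the fifth line (ε-line) is the jump from n = 6 to n = 1:
E_6 = -13.6057 / 6² = -0.377936 eV
E_1 = -13.6057 / 1² = -13.605700 eV
ΔE = E_6 - E_1 = 13.227764 eV

λ = hc/E = 1239.84 eV·nm / 13.227764 eV
λ = 93.7301 nm

This is the ε-line of the Lyman series in H.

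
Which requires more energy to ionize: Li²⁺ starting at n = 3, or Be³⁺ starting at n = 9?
Li²⁺ at n = 3 (E = -13.60570 eV)

Using E_n = -13.6057 Z² / n² eV:

Li²⁺ (Z = 3) at n = 3:
E = -13.6057 × 3² / 3² = -13.6057 × 9 / 9 = -13.60570000 eV

Be³⁺ (Z = 4) at n = 9:
E = -13.6057 × 4² / 9² = -13.6057 × 16 / 81 = -2.68754568 eV

Since -13.60570000 eV < -2.68754568 eV,
Li²⁺ at n = 3 is more tightly bound (requires more energy to ionize).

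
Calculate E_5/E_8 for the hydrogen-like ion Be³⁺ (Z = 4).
2.56

Using E_n = -13.6057 Z² / n² eV with Z = 4:

E_5 = -13.6057 × 4² / 5² = -217.6912 / 25 = -8.70764800 eV
E_8 = -13.6057 × 4² / 8² = -217.6912 / 64 = -3.40142500 eV

The ratio is:
E_5/E_8 = (-8.70764800) / (-3.40142500)
E_5/E_8 = (-217.6912/25) / (-217.6912/64)
E_5/E_8 = 64/25
E_5/E_8 = 2.56
(Note: the Z² factors cancel in the ratio.)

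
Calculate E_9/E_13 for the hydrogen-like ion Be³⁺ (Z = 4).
2.09

Using E_n = -13.6057 Z² / n² eV with Z = 4:

E_9 = -13.6057 × 4² / 9² = -217.6912 / 81 = -2.68754568 eV
E_13 = -13.6057 × 4² / 13² = -217.6912 / 169 = -1.28811361 eV

The ratio is:
E_9/E_13 = (-2.68754568) / (-1.28811361)
E_9/E_13 = (-217.6912/81) / (-217.6912/169)
E_9/E_13 = 169/81
E_9/E_13 = 2.09
(Note: the Z² factors cancel in the ratio.)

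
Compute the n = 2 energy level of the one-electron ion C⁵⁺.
-122.4513 eV

For hydrogen-like ions, the energy levels scale with Z²:
E_n = -13.6057 Z² / n² eV

For C⁵⁺ (Z = 6) at n = 2:
E_2 = -13.6057 × 6² / 2²
E_2 = -13.6057 × 36 / 4
E_2 = -489.8052 / 4
E_2 = -122.4513 eV

The energy is 36 times more negative than hydrogen at the same n due to the stronger nuclear charge.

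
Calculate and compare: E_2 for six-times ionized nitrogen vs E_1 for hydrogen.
N⁶⁺ at n = 2 (E = -166.6698 eV)

Using E_n = -13.6057 Z² / n² eV:

N⁶⁺ (Z = 7) at n = 2:
E = -13.6057 × 7² / 2² = -13.6057 × 49 / 4 = -166.6698250 eV

H (Z = 1) at n = 1:
E = -13.6057 × 1² / 1² = -13.6057 × 1 / 1 = -13.6057000 eV

Since -166.6698250 eV < -13.6057000 eV,
N⁶⁺ at n = 2 is more tightly bound (requires more energy to ionize).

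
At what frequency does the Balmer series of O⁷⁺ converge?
5.2638e+16 Hz

The series limit corresponds to the transition from n = ∞ to n = 2.
This is the highest energy (shortest wavelength) transition in the Balmer series.

E_∞ = 0 eV
E_2 = -13.6057 × 8² / 2² = -217.69120 eV

Energy at series limit:
ΔE = E_∞ - E_2 = 0 - (-217.69120) = 217.69120 eV
E = 217.69120 eV × (1.602177 × 10⁻¹⁹ J/eV) = 3.487798e-17 J
f = E/h = 3.487798e-17 J / (6.62607 × 10⁻³⁴ J·s) = 5.2638e+16 Hz

This energy equals the ionization energy from the n = 2 state of O⁷⁺.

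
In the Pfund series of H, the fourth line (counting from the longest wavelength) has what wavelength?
3295.200 nm

The lines of a series are numbered from the longest wavelength (smallest ΔE) outward; the fourth line is the transition from n = n_f + 4 to n_f.
The Pfund series has all transitions ending at n_f = 5.

For H, the fourth line (δ-line) is the jump from n = 9 to n = 5:
E_9 = -13.6057 / 9² = -0.167971605 eV
E_5 = -13.6057 / 5² = -0.544228000 eV
ΔE = E_9 - E_5 = 0.376256395 eV

λ = hc/E = 1239.84 eV·nm / 0.376256395 eV
λ = 3295.200 nm

This is the δ-line of the Pfund series in H.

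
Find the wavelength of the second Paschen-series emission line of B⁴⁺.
51.25866 nm

The lines of a series are numbered from the longest wavelength (smallest ΔE) outward; the second line is the transition from n = n_f + 2 to n_f.
The Paschen series has all transitions ending at n_f = 3.

For B⁴⁺ (Z = 5), the second line (β-line) is the jump from n = 5 to n = 3:
E_5 = -13.6057 × 5² / 5² = -13.6057000 eV
E_3 = -13.6057 × 5² / 3² = -37.7936111 eV
ΔE = E_5 - E_3 = 24.1879111 eV

λ = hc/E = 1239.84 eV·nm / 24.1879111 eV
λ = 51.25866 nm

This is the β-line of the Paschen series in B⁴⁺.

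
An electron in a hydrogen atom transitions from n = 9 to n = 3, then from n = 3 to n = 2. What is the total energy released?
3.23 eV

The energy levels of hydrogen are E_n = -13.6057 / n² eV.

First transition (9 → 3):
ΔE₁ = |E_3 - E_9|
ΔE₁ = |-1.51174444 - (-0.16797160)| = 1.34377 eV

Second transition (3 → 2):
ΔE₂ = |E_2 - E_3|
ΔE₂ = |-3.40142500 - (-1.51174444)| = 1.88968 eV

Total energy released:
E_total = ΔE₁ + ΔE₂ = 1.34377 + 1.88968 = 3.23 eV

Note: This equals the direct transition 9 → 2: 3.23 eV ✓
Energy is conserved regardless of the path taken.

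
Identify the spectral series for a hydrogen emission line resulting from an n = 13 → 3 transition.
Paschen series

The spectral series in hydrogen are named based on the final (lower) energy level:
- Lyman series: n_final = 1 (ultraviolet)
- Balmer series: n_final = 2 (visible/near-UV)
- Paschen series: n_final = 3 (infrared)
- Brackett series: n_final = 4 (infrared)
- Pfund series: n_final = 5 (far infrared)

Since this transition ends at n = 3, it belongs to the Paschen series.

For reference, this 13 → 3 line has photon energy
ΔE = 13.6057 eV × (1/3² - 1/13²) = 1.4312373439 eV,
corresponding to wavelength λ = hc/ΔE = 1239.84 eV·nm / 1.4312373439 eV = 866.271416 nm in the infrared region.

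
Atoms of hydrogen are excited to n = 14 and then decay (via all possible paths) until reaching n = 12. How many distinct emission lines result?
3

The electron can occupy levels n = 12, 13, ..., 14 during de-excitation — that is m = 14 - 12 + 1 = 3 distinct levels.

The number of distinct spectral lines equals the number of ways to choose 2 of these m levels (each pair gives one possible emission transition):

Number of lines = m(m-1)/2 = 3×2/2 = 3

These correspond to all possible transitions between the 3 levels:
14 → 13, 14 → 12, 13 → 12

Each transition produces a photon with a unique energy (and thus wavelength). This count does not depend on Z.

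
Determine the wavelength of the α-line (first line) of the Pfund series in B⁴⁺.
298.2322 nm

The longest wavelength corresponds to the smallest energy transition in the series.
The Pfund series has all transitions ending at n_f = 5.

For B⁴⁺ (Z = 5), the first line (α-line) is the jump from n = 6 to n = 5:
E_6 = -13.6057 × 5² / 6² = -9.44840278 eV
E_5 = -13.6057 × 5² / 5² = -13.60570000 eV
ΔE = E_6 - E_5 = 4.15729722 eV

λ = hc/E = 1239.84 eV·nm / 4.15729722 eV
λ = 298.2322 nm

This is the α-line of the Pfund series in B⁴⁺.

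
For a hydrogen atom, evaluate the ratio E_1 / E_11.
121.00000

Using E_n = -13.6057 Z² / n² eV with Z = 1:

E_1 = -13.6057 / 1² = -13.6057 / 1 = -13.60570000000 eV
E_11 = -13.6057 / 11² = -13.6057 / 121 = -0.11244380165 eV

The ratio is:
E_1/E_11 = (-13.60570000000) / (-0.11244380165)
E_1/E_11 = (-13.6057/1) / (-13.6057/121)
E_1/E_11 = 121/1
E_1/E_11 = 121.00000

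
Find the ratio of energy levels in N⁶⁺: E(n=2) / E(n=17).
72.25000

Using E_n = -13.6057 Z² / n² eV with Z = 7:

E_2 = -13.6057 × 7² / 2² = -666.6793 / 4 = -166.66982500000 eV
E_17 = -13.6057 × 7² / 17² = -666.6793 / 289 = -2.30684878893 eV

The ratio is:
E_2/E_17 = (-166.66982500000) / (-2.30684878893)
E_2/E_17 = (-666.6793/4) / (-666.6793/289)
E_2/E_17 = 289/4
E_2/E_17 = 72.25000
(Note: the Z² factors cancel in the ratio.)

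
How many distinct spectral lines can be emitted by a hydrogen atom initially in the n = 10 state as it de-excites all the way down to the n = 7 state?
6

The electron can occupy levels n = 7, 8, ..., 10 during de-excitation — that is m = 10 - 7 + 1 = 4 distinct levels.

The number of distinct spectral lines equals the number of ways to choose 2 of these m levels (each pair gives one possible emission transition):

Number of lines = m(m-1)/2 = 4×3/2 = 6

These correspond to all possible transitions between the 4 levels:
10 → 9, 10 → 8, 10 → 7, 9 → 8, 9 → 7, 8 → 7

Each transition produces a photon with a unique energy (and thus wavelength). This count does not depend on Z.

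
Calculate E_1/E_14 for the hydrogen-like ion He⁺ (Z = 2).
196.000

Using E_n = -13.6057 Z² / n² eV with Z = 2:

E_1 = -13.6057 × 2² / 1² = -54.4228 / 1 = -54.422800000 eV
E_14 = -13.6057 × 2² / 14² = -54.4228 / 196 = -0.277667347 eV

The ratio is:
E_1/E_14 = (-54.422800000) / (-0.277667347)
E_1/E_14 = (-54.4228/1) / (-54.4228/196)
E_1/E_14 = 196/1
E_1/E_14 = 196.000
(Note: the Z² factors cancel in the ratio.)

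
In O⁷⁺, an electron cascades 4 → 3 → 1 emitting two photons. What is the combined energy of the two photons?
816.342 eV

The energy levels of O⁷⁺ are E_n = -13.6057 × 8² / n² eV.

First transition (4 → 3):
ΔE₁ = |E_3 - E_4|
ΔE₁ = |-96.751644444 - (-54.422800000)| = 42.328844 eV

Second transition (3 → 1):
ΔE₂ = |E_1 - E_3|
ΔE₂ = |-870.764800000 - (-96.751644444)| = 774.013156 eV

Total energy released:
E_total = ΔE₁ + ΔE₂ = 42.328844 + 774.013156 = 816.342 eV

Note: This equals the direct transition 4 → 1: 816.342 eV ✓
Energy is conserved regardless of the path taken.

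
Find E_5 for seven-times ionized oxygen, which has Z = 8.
-34.8306 eV

For hydrogen-like ions, the energy levels scale with Z²:
E_n = -13.6057 Z² / n² eV

For O⁷⁺ (Z = 8) at n = 5:
E_5 = -13.6057 × 8² / 5²
E_5 = -13.6057 × 64 / 25
E_5 = -870.7648 / 25
E_5 = -34.8306 eV

The energy is 64 times more negative than hydrogen at the same n due to the stronger nuclear charge.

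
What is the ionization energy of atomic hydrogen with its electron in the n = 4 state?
0.85036 eV

The ionization energy is the energy needed to remove the electron completely (n → ∞).

For hydrogen, E_n = -13.6057 eV / n².

At n = 4: E_4 = -13.6057 / 4² = -0.85035625 eV
At n = ∞: E_∞ = 0 eV

Ionization energy = E_∞ - E_4 = 0 - (-0.85035625) = 0.85035625 eV
Ionization energy ≈ 0.85036 eV

This is also called the binding energy of the electron in state n = 4.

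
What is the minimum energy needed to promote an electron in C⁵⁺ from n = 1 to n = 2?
367.3539 eV

The energy levels of a hydrogen-like atom are E_n = -13.6057 Z² eV / n².

Energy at n = 1: E_1 = -13.6057 × 6² / 1² = -489.8052000 eV
Energy at n = 2: E_2 = -13.6057 × 6² / 2² = -122.4513000 eV

The excitation energy is the difference:
ΔE = E_2 - E_1
ΔE = -122.4513000 - (-489.8052000)
ΔE = 367.3539 eV

Since this is positive, energy must be absorbed (photon absorption).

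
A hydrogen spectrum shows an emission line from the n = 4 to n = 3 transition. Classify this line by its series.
Paschen series

The spectral series in hydrogen are named based on the final (lower) energy level:
- Lyman series: n_final = 1 (ultraviolet)
- Balmer series: n_final = 2 (visible/near-UV)
- Paschen series: n_final = 3 (infrared)
- Brackett series: n_final = 4 (infrared)
- Pfund series: n_final = 5 (far infrared)

Since this transition ends at n = 3, it belongs to the Paschen series.

For reference, this 4 → 3 line has photon energy
ΔE = 13.6057 eV × (1/3² - 1/4²) = 0.66138819444 eV,
corresponding to wavelength λ = hc/ΔE = 1239.84 eV·nm / 0.66138819444 eV = 1874.60256 nm in the infrared region.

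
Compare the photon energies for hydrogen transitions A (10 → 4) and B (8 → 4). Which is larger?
10 → 4

Calculate the energy for each transition:

Transition 10 → 4:
ΔE₁ = |E_4 - E_10| = |-13.6057/4² - (-13.6057/10²)|
ΔE₁ = |-0.850356250 - (-0.136057000)| = 0.714299 eV

Transition 8 → 4:
ΔE₂ = |E_4 - E_8| = |-13.6057/4² - (-13.6057/8²)|
ΔE₂ = |-0.850356250 - (-0.212589063)| = 0.637767 eV

Since 0.714299 eV > 0.637767 eV, the transition 10 → 4 emits the more energetic photon.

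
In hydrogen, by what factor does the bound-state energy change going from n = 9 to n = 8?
1.265625

Using E_n = -13.6057 Z² / n² eV with Z = 1:

E_8 = -13.6057 / 8² = -13.6057 / 64 = -0.21258906 eV
E_9 = -13.6057 / 9² = -13.6057 / 81 = -0.16797160 eV

The ratio is:
E_8/E_9 = (-0.21258906) / (-0.16797160)
E_8/E_9 = (-13.6057/64) / (-13.6057/81)
E_8/E_9 = 81/64
E_8/E_9 = 1.265625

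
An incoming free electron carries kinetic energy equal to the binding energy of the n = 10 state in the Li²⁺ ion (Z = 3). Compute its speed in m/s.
6.5631e+05 m/s (or 0.219% of c)

The binding energy at n = 10 for Li²⁺ is:
E_10 = -13.6057 × 3²/10² = -1.2245130 eV
|E_10| = 1.2245130 eV

Convert to Joules:
KE = 1.2245130 eV × (1.602177 × 10⁻¹⁹ J/eV) = 1.961887e-19 J

Using KE = ½mv²:
v = √(2·KE/m_e)
v = √(2 × 1.961887e-19 J / 9.10938 × 10⁻³¹ kg)
v = 6.5631e+05 m/s

This is approximately 0.219% the speed of light.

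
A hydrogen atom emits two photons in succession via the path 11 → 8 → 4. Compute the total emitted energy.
0.737912 eV

The energy levels of hydrogen are E_n = -13.6057 / n² eV.

First transition (11 → 8):
ΔE₁ = |E_8 - E_11|
ΔE₁ = |-0.212589062500 - (-0.112443801653)| = 0.100145261 eV

Second transition (8 → 4):
ΔE₂ = |E_4 - E_8|
ΔE₂ = |-0.850356250000 - (-0.212589062500)| = 0.637767188 eV

Total energy released:
E_total = ΔE₁ + ΔE₂ = 0.100145261 + 0.637767188 = 0.737912 eV

Note: This equals the direct transition 11 → 4: 0.737912 eV ✓
Energy is conserved regardless of the path taken.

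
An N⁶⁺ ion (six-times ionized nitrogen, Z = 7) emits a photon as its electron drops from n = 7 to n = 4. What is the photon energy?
28.06176 eV

The energy levels are E_n = -13.6057 Z² eV / n².

Energy at n = 7: E_7 = -13.6057 × 7² / 7² = -13.60570000 eV
Energy at n = 4: E_4 = -13.6057 × 7² / 4² = -41.66745625 eV

For emission (electron falling to lower state), the photon energy is:
E_photon = E_7 - E_4 = |-13.60570000 - (-41.66745625)|
E_photon = 28.06176 eV

This energy is carried away by the emitted photon.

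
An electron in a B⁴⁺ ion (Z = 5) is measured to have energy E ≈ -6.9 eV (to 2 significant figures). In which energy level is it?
n = 7

The exact energy levels follow E_n = -13.6057 Z² / n² eV with Z = 5.

The measured value (-6.9 eV) is reported to only 2 significant figures, so we must test candidate n values and see which one matches to that precision.

Candidate energies:
  n = 5:  E = -13.6057 × 5² / 5² = -13.605700 eV
  n = 6:  E = -13.6057 × 5² / 6² = -9.448403 eV
  n = 7:  E = -13.6057 × 5² / 7² = -6.941684 eV  ← matches
  n = 8:  E = -13.6057 × 5² / 8² = -5.314727 eV
  n = 9:  E = -13.6057 × 5² / 9² = -4.199290 eV

Checking against the measurement of -6.9 eV (2 sig figs), only n = 7 agrees:
E_7 = -6.941684 eV, which rounds to -6.9 eV ✓

Therefore n = 7.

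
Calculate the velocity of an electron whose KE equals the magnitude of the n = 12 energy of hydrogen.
1.82e+05 m/s (or 0.06% of c)

The binding energy at n = 12 for hydrogen is:
E_12 = -13.6057/12² = -0.0944840 eV
|E_12| = 0.0944840 eV

Convert to Joules:
KE = 0.0944840 eV × (1.602177 × 10⁻¹⁹ J/eV) = 1.5138e-20 J

Using KE = ½mv²:
v = √(2·KE/m_e)
v = √(2 × 1.5138e-20 J / 9.10938 × 10⁻³¹ kg)
v = 1.82e+05 m/s

This is approximately 0.06% the speed of light.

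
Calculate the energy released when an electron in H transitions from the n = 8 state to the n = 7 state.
0.0651 eV

The energy levels are E_n = -13.6057 eV / n².

Energy at n = 8: E_8 = -13.6057 / 8² = -0.2125891 eV
Energy at n = 7: E_7 = -13.6057 / 7² = -0.2776673 eV

For emission (electron falling to lower state), the photon energy is:
E_photon = E_8 - E_7 = |-0.2125891 - (-0.2776673)|
E_photon = 0.0651 eV

This energy is carried away by the emitted photon.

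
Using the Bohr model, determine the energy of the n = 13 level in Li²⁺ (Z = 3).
-0.725 eV

For hydrogen-like ions, the energy levels scale with Z²:
E_n = -13.6057 Z² / n² eV

For Li²⁺ (Z = 3) at n = 13:
E_13 = -13.6057 × 3² / 13²
E_13 = -13.6057 × 9 / 169
E_13 = -122.4513 / 169
E_13 = -0.725 eV

The energy is 9 times more negative than hydrogen at the same n due to the stronger nuclear charge.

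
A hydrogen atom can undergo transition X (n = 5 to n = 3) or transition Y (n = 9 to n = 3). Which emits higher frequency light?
9 → 3

Calculate the energy for each transition:

Transition 5 → 3:
ΔE₁ = |E_3 - E_5| = |-13.6057/3² - (-13.6057/5²)|
ΔE₁ = |-1.51174444444 - (-0.54422800000)| = 0.96751644 eV

Transition 9 → 3:
ΔE₂ = |E_3 - E_9| = |-13.6057/3² - (-13.6057/9²)|
ΔE₂ = |-1.51174444444 - (-0.16797160494)| = 1.34377284 eV

Since 1.34377284 eV > 0.96751644 eV, the transition 9 → 3 emits the more energetic photon.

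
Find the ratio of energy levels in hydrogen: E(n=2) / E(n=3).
2.25000

Using E_n = -13.6057 Z² / n² eV with Z = 1:

E_2 = -13.6057 / 2² = -13.6057 / 4 = -3.40142500000 eV
E_3 = -13.6057 / 3² = -13.6057 / 9 = -1.51174444444 eV

The ratio is:
E_2/E_3 = (-3.40142500000) / (-1.51174444444)
E_2/E_3 = (-13.6057/4) / (-13.6057/9)
E_2/E_3 = 9/4
E_2/E_3 = 2.25000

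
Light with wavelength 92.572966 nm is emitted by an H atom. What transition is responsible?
n = 8 → n = 1

First, find the photon energy from the wavelength (hc = 1239.84 eV·nm):
E = hc/λ = 1239.84 eV·nm / 92.572966 nm = 13.393111 eV

The energy levels of hydrogen satisfy E_n = -13.6057 / n² eV, so an emission n_i → n_f releases
ΔE = 13.6057 × (1/n_f² − 1/n_i²) eV.

Setting ΔE equal to the photon energy:
1/n_f² − 1/n_i² = 13.393111 / 13.6057 = 0.98437500

Since 1/n_i² must be positive, we need 1/n_f² > 0.98437500, i.e. n_f ≤ 1. For each allowed n_f, solve n_i = (1/n_f² − 0.98437500)^(−1/2) and check whether it is a whole number:
  n_f = 1: 1/n_i² = 1.00000000 − 0.98437500 = 0.01562500 → n_i = 8.000  → integer, n_i = 8 ✓

Only n_f = 1 gives an integer upper level, n_i = 8.

The transition is from n = 8 to n = 1 (emission).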